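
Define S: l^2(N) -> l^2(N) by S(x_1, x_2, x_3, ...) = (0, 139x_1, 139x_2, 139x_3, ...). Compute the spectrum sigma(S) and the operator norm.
sigma(S) = closed disk {z in C : |z| ≤ 139}; ||S|| = 139

Note S = 139·U where U is the unit right shift (U x)_k = x_{k-1} (with x_0 := 0); so ||S|| = 139||U|| and sigma(S) = 139·sigma(U). ||S x||^2 = sum_{k≥1} |139x_k|^2 = 19321||x||^2, so ||S|| = 139 and sigma(S) ⊂ {|z| ≤ 139}. For any |lambda| < 139, the equation (S - lambda I) x = 0 forces x_1 = 0, then 139x_k = lambda x_{k+1} ⇒ x = 0, so S has no eigenvalues. But (S - lambda I) is not surjective for |lambda| < 139: solving (S - lambda I) x = e_1 would require x_n proportional to (lambda/139)^(-n), which is not in l^2. So every |lambda| < 139 lies in the residual spectrum. The boundary |lambda| = 139 is in the approximate point spectrum (the spectrum is closed). Hence sigma(S) is the closed disk of radius 139.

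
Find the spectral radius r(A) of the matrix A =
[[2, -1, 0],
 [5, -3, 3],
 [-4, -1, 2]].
r(A) ≈ 2.9011

The eigenvalues of A are the roots of its characteristic polynomial. With M = A (coefficients from the trace, the sum of principal 2x2 minors, and det A):
  p(λ) = det(λ I - M) = λ^3 - λ^2 - 16.
No integer candidate from the rational root theorem (±divisors of 16) is a root, so the roots are irrational. The cubic discriminant is Δ = -6976 < 0, so there is one real root and a complex-conjugate pair. p(2) = -12 and p(3) = 2 have opposite signs, so a root lies in (2, 3); Newton's method refines it to λ ≈ 2.9011. Dividing out (λ - (2.9011)) leaves approximately λ^2 + 1.9011λ + 5.5152. For λ^2 + 1.9011λ + 5.5152 the discriminant is -18.4466. It is negative, so the remaining roots are the complex-conjugate pair λ ≈ -0.9505 ± 2.1475i. Their product equals the constant term, so |λ|^2 ≈ 5.5152 and |λ| ≈ 2.3484.
Thus the eigenvalues (to 4 decimals) are 2.9011 (modulus 2.9011); -0.9505 ± 2.1475i (modulus 2.3484). The spectral radius is the largest modulus: r(A) ≈ 2.9011. (Cross-check: r(A) ≤ ||A||_2 ≈ 7.2208; equality holds whenever A is normal, though it can also hold for some non-normal A.)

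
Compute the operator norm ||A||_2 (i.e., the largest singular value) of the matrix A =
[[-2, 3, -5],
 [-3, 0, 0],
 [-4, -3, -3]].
||A||_2 ≈ 7.3245 (= sqrt(largest eigenvalue of A^T A))

||A||_2 = sigma_max(A) = sqrt(lambda_max(A^T A)). Form the symmetric matrix M = A^T A =
[[29, 6, 22],
 [6, 18, -6],
 [22, -6, 34]].
Its characteristic polynomial (trace, sum of principal 2x2 minors, determinant of M give the coefficients) is
  p(λ) = det(λ I - M) = λ^3 - 81λ^2 + 1564λ - 5184.
No integer candidate from the rational root theorem (±divisors of 5184) is a root, so the roots are irrational. The cubic discriminant is Δ = 821642000 > 0, so there are three distinct real roots. p(4) = -160 and p(5) = 736 have opposite signs, so a root lies in (4, 5); Newton's method refines it to λ ≈ 4.168. p(23) = 106 and p(24) = -480 have opposite signs, so a root lies in (23, 24); Newton's method refines it to λ ≈ 23.1837. p(53) = -944 and p(54) = 540 have opposite signs, so a root lies in (53, 54); Newton's method refines it to λ ≈ 53.6484. Check (Vieta): the three roots sum to 81, matching tr M = 81.
So the eigenvalues of A^T A are ≈ 4.168, 23.1837, 53.6484 (all ≥ 0, as they must be for A^T A). The largest is λ_max ≈ 53.6484, hence ||A||_2 = sqrt(λ_max) ≈ 7.3245.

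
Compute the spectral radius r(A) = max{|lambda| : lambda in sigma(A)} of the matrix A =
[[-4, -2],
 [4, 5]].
r(A) = 4

The eigenvalues of A are the roots of its characteristic polynomial. With M = A (coefficients from the trace and determinant):
  p(λ) = det(λ I - M) = λ^2 - λ - 12.
For λ^2 - λ - 12 the discriminant is 49. It is a perfect square (7^2), so the roots are rational: λ = (1 ± 7)/2 = 4, -3.
Thus the eigenvalues (to 4 decimals) are 4 (modulus 4); -3 (modulus 3). The spectral radius is the largest modulus: r(A) = 4. (Cross-check: r(A) ≤ ||A||_2 ≈ 7.6512; equality holds whenever A is normal, though it can also hold for some non-normal A.)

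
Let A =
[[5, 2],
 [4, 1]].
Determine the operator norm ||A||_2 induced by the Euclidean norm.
||A||_2 = sqrt((46 + sqrt(2080))/2) ≈ 6.7678 (= sqrt(largest eigenvalue of A^T A))

||A||_2 = sigma_max(A) = sqrt(lambda_max(A^T A)). Form the symmetric matrix M = A^T A =
[[41, 14],
 [14, 5]].
Its characteristic polynomial (trace, determinant of M give the coefficients) is
  p(λ) = det(λ I - M) = λ^2 - 46λ + 9.
For λ^2 - 46λ + 9 the discriminant is 2080. It is nonnegative but not a perfect square, so the roots are real and irrational: λ = (46 ± sqrt(2080))/2 ≈ 45.8035, 0.1965.
So the eigenvalues of A^T A are ≈ 0.1965, 45.8035 (all ≥ 0, as they must be for A^T A). The largest is λ_max = (46 + sqrt(2080))/2 ≈ 45.8035, hence ||A||_2 = sqrt(λ_max) = sqrt((46 + sqrt(2080))/2) ≈ 6.7678.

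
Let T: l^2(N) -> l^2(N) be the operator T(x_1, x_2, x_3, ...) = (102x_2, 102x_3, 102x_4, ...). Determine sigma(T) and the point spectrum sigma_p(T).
sigma(T) = closed disk {z in C : |z| ≤ 102}; sigma_p(T) = open disk {z in C : |z| < 102}

Note T = 102·V where V is the unit left shift (V x)_k = x_{k+1}; so sigma(T) = 102·sigma(V) and ||T|| = 102||V||. ||T x||^2 = 10404sum_{k≥2} |x_k|^2 ≤ 10404||x||^2, with equality on {x : x_1 = 0}, so ||T|| = 102. For any lambda with |lambda| < 102, set r = lambda/102 (|r| < 1); the vector x = (1, r, r^2, ...) is in l^2 and satisfies T x = 102(r, r^2, ...) = lambda x, so lambda is an eigenvalue. On the boundary |lambda| = 102 the geometric series diverges, so no l^2 eigenvector exists, but these lambda lie in the approximate point spectrum. Hence sigma(T) is the closed disk of radius 102 and sigma_p(T) is the open disk.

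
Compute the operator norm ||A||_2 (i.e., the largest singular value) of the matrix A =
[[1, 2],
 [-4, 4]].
||A||_2 = sqrt((37 + sqrt(793))/2) ≈ 5.7079 (= sqrt(largest eigenvalue of A^T A))

||A||_2 = sigma_max(A) = sqrt(lambda_max(A^T A)). Form the symmetric matrix M = A^T A =
[[17, -14],
 [-14, 20]].
Its characteristic polynomial (trace, determinant of M give the coefficients) is
  p(λ) = det(λ I - M) = λ^2 - 37λ + 144.
For λ^2 - 37λ + 144 the discriminant is 793. It is nonnegative but not a perfect square, so the roots are real and irrational: λ = (37 ± sqrt(793))/2 ≈ 32.5801, 4.4199.
So the eigenvalues of A^T A are ≈ 4.4199, 32.5801 (all ≥ 0, as they must be for A^T A). The largest is λ_max = (37 + sqrt(793))/2 ≈ 32.5801, hence ||A||_2 = sqrt(λ_max) = sqrt((37 + sqrt(793))/2) ≈ 5.7079.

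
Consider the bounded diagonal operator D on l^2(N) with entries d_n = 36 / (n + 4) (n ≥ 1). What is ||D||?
||D|| = 36/5 (attained at n = 1)

For D diagonal, ||D|| = sup_n |d_n| = sup_n 36/(n + 4). This is positive and strictly decreasing in n, so the supremum is attained at n = 1: d_1 = 36/(1 + 4) = 36/5. Hence ||D|| = 36/5.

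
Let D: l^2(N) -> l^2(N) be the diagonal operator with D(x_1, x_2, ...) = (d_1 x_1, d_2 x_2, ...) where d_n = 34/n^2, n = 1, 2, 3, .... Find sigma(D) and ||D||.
sigma(D) = {34/n^2 : n ≥ 1} ∪ {0}; ||D|| = 34

A bounded diagonal operator on l^2 with diagonal entries d_n has spectrum equal to the closure of {d_n : n ≥ 1}: every d_n is an eigenvalue (with eigenvector e_n), so {d_n} ⊂ sigma(D); the spectrum is closed, so its closure is too; and for lambda not in the closure, (D - lambda I) has bounded inverse (the diagonal entries 1/(d_n - lambda) are bounded). For our sequence d_n = 34/n^2, n = 1, 2, 3, ...:
  - {d_n} = {34/n^2 : n ≥ 1}; the only limit point is 0
  - closure = {34/n^2 : n ≥ 1} ∪ {0}
For the norm: a diagonal operator has ||D|| = sup_n |d_n|. Here d_n = 34/n^2 is positive and decreasing, so sup_n |d_n| = d_1 = 34. So ||D|| = 34.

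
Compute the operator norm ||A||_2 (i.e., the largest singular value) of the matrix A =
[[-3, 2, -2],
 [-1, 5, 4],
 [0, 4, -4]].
||A||_2 ≈ 6.9423 (= sqrt(largest eigenvalue of A^T A))

||A||_2 = sigma_max(A) = sqrt(lambda_max(A^T A)). Form the symmetric matrix M = A^T A =
[[10, -11, 2],
 [-11, 45, 0],
 [2, 0, 36]].
Its characteristic polynomial (trace, sum of principal 2x2 minors, determinant of M give the coefficients) is
  p(λ) = det(λ I - M) = λ^3 - 91λ^2 + 2305λ - 11664.
No integer candidate from the rational root theorem (±divisors of 11664) is a root, so the roots are irrational. The cubic discriminant is Δ = 217622517 > 0, so there are three distinct real roots. p(6) = -894 and p(7) = 355 have opposite signs, so a root lies in (6, 7); Newton's method refines it to λ ≈ 6.7039. p(36) = 36 and p(37) = -305 have opposite signs, so a root lies in (36, 37); Newton's method refines it to λ ≈ 36.1008. p(48) = -96 and p(49) = 439 have opposite signs, so a root lies in (48, 49); Newton's method refines it to λ ≈ 48.1954. Check (Vieta): the three roots sum to 91, matching tr M = 91.
So the eigenvalues of A^T A are ≈ 6.7039, 36.1008, 48.1954 (all ≥ 0, as they must be for A^T A). The largest is λ_max ≈ 48.1954, hence ||A||_2 = sqrt(λ_max) ≈ 6.9423.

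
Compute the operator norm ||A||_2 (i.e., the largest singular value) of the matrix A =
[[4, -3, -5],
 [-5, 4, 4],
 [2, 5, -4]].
||A||_2 ≈ 10.4117 (= sqrt(largest eigenvalue of A^T A))

||A||_2 = sigma_max(A) = sqrt(lambda_max(A^T A)). Form the symmetric matrix M = A^T A =
[[45, -22, -48],
 [-22, 50, 11],
 [-48, 11, 57]].
Its characteristic polynomial (trace, sum of principal 2x2 minors, determinant of M give the coefficients) is
  p(λ) = det(λ I - M) = λ^3 - 152λ^2 + 4756λ - 3249.
No integer candidate from the rational root theorem (±divisors of 3249) is a root, so the roots are irrational. The cubic discriminant is Δ = 88640577669 > 0, so there are three distinct real roots. p(0) = -3249 and p(1) = 1356 have opposite signs, so a root lies in (0, 1); Newton's method refines it to λ ≈ 0.6987. p(42) = 2463 and p(43) = -282 have opposite signs, so a root lies in (42, 43); Newton's method refines it to λ ≈ 42.8981. p(108) = -2817 and p(109) = 4272 have opposite signs, so a root lies in (108, 109); Newton's method refines it to λ ≈ 108.4033. Check (Vieta): the three roots sum to 152, matching tr M = 152.
So the eigenvalues of A^T A are ≈ 0.6987, 42.8981, 108.4033 (all ≥ 0, as they must be for A^T A). The largest is λ_max ≈ 108.4033, hence ||A||_2 = sqrt(λ_max) ≈ 10.4117.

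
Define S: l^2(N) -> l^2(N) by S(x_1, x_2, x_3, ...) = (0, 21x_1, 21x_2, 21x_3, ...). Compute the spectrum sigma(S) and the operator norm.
sigma(S) = closed disk {z in C : |z| ≤ 21}; ||S|| = 21

Note S = 21·U where U is the unit right shift (U x)_k = x_{k-1} (with x_0 := 0); so ||S|| = 21||U|| and sigma(S) = 21·sigma(U). ||S x||^2 = sum_{k≥1} |21x_k|^2 = 441||x||^2, so ||S|| = 21 and sigma(S) ⊂ {|z| ≤ 21}. For any |lambda| < 21, the equation (S - lambda I) x = 0 forces x_1 = 0, then 21x_k = lambda x_{k+1} ⇒ x = 0, so S has no eigenvalues. But (S - lambda I) is not surjective for |lambda| < 21: solving (S - lambda I) x = e_1 would require x_n proportional to (lambda/21)^(-n), which is not in l^2. So every |lambda| < 21 lies in the residual spectrum. The boundary |lambda| = 21 is in the approximate point spectrum (the spectrum is closed). Hence sigma(S) is the closed disk of radius 21.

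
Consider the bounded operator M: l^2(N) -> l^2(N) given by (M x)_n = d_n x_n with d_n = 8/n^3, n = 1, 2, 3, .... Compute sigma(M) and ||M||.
sigma(M) = {8/n^3 : n ≥ 1} ∪ {0}; ||M|| = 8

A bounded diagonal operator on l^2 with diagonal entries d_n has spectrum equal to the closure of {d_n : n ≥ 1}: every d_n is an eigenvalue (with eigenvector e_n), so {d_n} ⊂ sigma(M); the spectrum is closed, so its closure is too; and for lambda not in the closure, (M - lambda I) has bounded inverse (the diagonal entries 1/(d_n - lambda) are bounded). For our sequence d_n = 8/n^3, n = 1, 2, 3, ...:
  - {d_n} = {8/n^3 : n ≥ 1}; the only limit point is 0
  - closure = {8/n^3 : n ≥ 1} ∪ {0}
For the norm: a diagonal operator has ||M|| = sup_n |d_n|. Here d_n = 8/n^3 is positive and decreasing, so sup_n |d_n| = d_1 = 8. So ||M|| = 8.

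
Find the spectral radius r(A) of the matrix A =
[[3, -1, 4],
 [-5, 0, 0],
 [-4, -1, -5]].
r(A) ≈ 3.6863

The eigenvalues of A are the roots of its characteristic polynomial. With M = A (coefficients from the trace, the sum of principal 2x2 minors, and det A):
  p(λ) = det(λ I - M) = λ^3 + 2λ^2 - 4λ - 45.
No integer candidate from the rational root theorem (±divisors of 45) is a root, so the roots are irrational. The cubic discriminant is Δ = -46435 < 0, so there is one real root and a complex-conjugate pair. p(3) = -12 and p(4) = 35 have opposite signs, so a root lies in (3, 4); Newton's method refines it to λ ≈ 3.3115. Dividing out (λ - (3.3115)) leaves approximately λ^2 + 5.3115λ + 13.589. For λ^2 + 5.3115λ + 13.589 the discriminant is -26.1441. It is negative, so the remaining roots are the complex-conjugate pair λ ≈ -2.6557 ± 2.5566i. Their product equals the constant term, so |λ|^2 ≈ 13.589 and |λ| ≈ 3.6863.
Thus the eigenvalues (to 4 decimals) are 3.3115 (modulus 3.3115); -2.6557 ± 2.5566i (modulus 3.6863). The spectral radius is the largest modulus: r(A) ≈ 3.6863. (Cross-check: r(A) ≤ ||A||_2 ≈ 8.8228; equality holds whenever A is normal, though it can also hold for some non-normal A.)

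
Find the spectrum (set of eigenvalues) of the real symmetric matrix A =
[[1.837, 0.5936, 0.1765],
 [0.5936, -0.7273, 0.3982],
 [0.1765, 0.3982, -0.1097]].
sigma(A) ≈ {-1, 0, 2}

A is real symmetric, so its spectrum consists of real eigenvalues. Expanding the characteristic polynomial of the displayed matrix gives
  det(λ I - A) = p(λ) = λ^3 + (-1)λ^2 + (-2)λ + (0).
Solving p(λ) = 0 yields eigenvalues ≈ -1, 0, 2. (A is shown rounded to 4 decimals, so these recover the underlying integer eigenvalues to within that precision.)
Verification: the trace of A = 1 equals the sum of eigenvalues 1, and det(A) ≈ 0.0000 matches the eigenvalue product 0.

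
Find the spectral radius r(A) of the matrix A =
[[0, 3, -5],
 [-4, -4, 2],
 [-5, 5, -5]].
r(A) ≈ 7.3934

The eigenvalues of A are the roots of its characteristic polynomial. With M = A (coefficients from the trace, the sum of principal 2x2 minors, and det A):
  p(λ) = det(λ I - M) = λ^3 + 9λ^2 - 3λ - 110.
No integer candidate from the rational root theorem (±divisors of 110) is a root, so the roots are irrational. The cubic discriminant is Δ = 48357 > 0, so there are three distinct real roots. p(-8) = -22 and p(-7) = 9 have opposite signs, so a root lies in (-8, -7); Newton's method refines it to λ ≈ -7.3934. p(-5) = 5 and p(-4) = -18 have opposite signs, so a root lies in (-5, -4); Newton's method refines it to λ ≈ -4.7433. p(3) = -11 and p(4) = 86 have opposite signs, so a root lies in (3, 4); Newton's method refines it to λ ≈ 3.1367. Check (Vieta): the three roots sum to -9, matching tr M = -9.
Thus the eigenvalues (to 4 decimals) are -7.3934 (modulus 7.3934); -4.7433 (modulus 4.7433); 3.1367 (modulus 3.1367). The spectral radius is the largest modulus: r(A) ≈ 7.3934. (Cross-check: r(A) ≤ ||A||_2 ≈ 10.2655; equality holds whenever A is normal, though it can also hold for some non-normal A.)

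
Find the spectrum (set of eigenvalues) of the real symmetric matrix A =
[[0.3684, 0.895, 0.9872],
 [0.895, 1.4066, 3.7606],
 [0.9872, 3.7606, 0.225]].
sigma(A) ≈ {-3, 0, 5}

A is real symmetric, so its spectrum consists of real eigenvalues. Expanding the characteristic polynomial of the displayed matrix gives
  det(λ I - A) = p(λ) = λ^3 + (-2)λ^2 + (-15)λ + (0).
Solving p(λ) = 0 yields eigenvalues ≈ -3, 0, 5. (A is shown rounded to 4 decimals, so these recover the underlying integer eigenvalues to within that precision.)
Verification: the trace of A = 2 equals the sum of eigenvalues 2, and det(A) ≈ 0.0009 matches the eigenvalue product 0.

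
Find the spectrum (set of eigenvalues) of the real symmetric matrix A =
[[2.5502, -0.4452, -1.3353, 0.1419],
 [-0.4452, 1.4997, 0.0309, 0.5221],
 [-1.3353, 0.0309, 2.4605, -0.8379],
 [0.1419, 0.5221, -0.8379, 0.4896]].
sigma(A) ≈ {0, 1, 2, 4}

A is real symmetric, so its spectrum consists of real eigenvalues. Expanding the characteristic polynomial of the displayed matrix gives
  det(λ I - A) = p(λ) = λ^4 + (-7)λ^3 + (14)λ^2 + (-8)λ + (0).
Solving p(λ) = 0 yields eigenvalues ≈ 0, 1, 2, 4. (A is shown rounded to 4 decimals, so these recover the underlying integer eigenvalues to within that precision.)
Verification: the trace of A = 7 equals the sum of eigenvalues 7, and det(A) ≈ -0.0006 matches the eigenvalue product 0.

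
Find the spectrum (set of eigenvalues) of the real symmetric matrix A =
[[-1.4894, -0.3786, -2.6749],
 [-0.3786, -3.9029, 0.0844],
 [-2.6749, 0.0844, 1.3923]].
sigma(A) ≈ {-4, -3, 3}

A is real symmetric, so its spectrum consists of real eigenvalues. Expanding the characteristic polynomial of the displayed matrix gives
  det(λ I - A) = p(λ) = λ^3 + (4)λ^2 + (-9)λ + (-36).
Solving p(λ) = 0 yields eigenvalues ≈ -4, -3, 3. (A is shown rounded to 4 decimals, so these recover the underlying integer eigenvalues to within that precision.)
Verification: the trace of A = -4 equals the sum of eigenvalues -4, and det(A) ≈ 36.0010 matches the eigenvalue product 36.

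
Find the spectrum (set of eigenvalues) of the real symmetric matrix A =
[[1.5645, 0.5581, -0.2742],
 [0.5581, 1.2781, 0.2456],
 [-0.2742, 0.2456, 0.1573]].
sigma(A) ≈ {0, 1, 2}

A is real symmetric, so its spectrum consists of real eigenvalues. Expanding the characteristic polynomial of the displayed matrix gives
  det(λ I - A) = p(λ) = λ^3 + (-3)λ^2 + (2)λ + (0).
Solving p(λ) = 0 yields eigenvalues ≈ 0, 1, 2. (A is shown rounded to 4 decimals, so these recover the underlying integer eigenvalues to within that precision.)
Verification: the trace of A = 3 equals the sum of eigenvalues 3, and det(A) ≈ -0.0001 matches the eigenvalue product 0.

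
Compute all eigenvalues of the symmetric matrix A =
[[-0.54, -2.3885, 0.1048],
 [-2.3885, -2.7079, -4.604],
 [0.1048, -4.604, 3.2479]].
sigma(A) ≈ {-6, 0, 6}

A is real symmetric, so its spectrum consists of real eigenvalues. Expanding the characteristic polynomial of the displayed matrix gives
  det(λ I - A) = p(λ) = λ^3 + (0)λ^2 + (-36)λ + (-0.0012).
Solving p(λ) = 0 yields eigenvalues ≈ -6, 0, 6. (A is shown rounded to 4 decimals, so these recover the underlying integer eigenvalues to within that precision.)
Verification: the trace of A = 0 equals the sum of eigenvalues 0, and det(A) ≈ 0.0012 matches the eigenvalue product 0.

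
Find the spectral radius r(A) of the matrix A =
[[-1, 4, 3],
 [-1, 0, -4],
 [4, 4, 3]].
r(A) ≈ 4.843

The eigenvalues of A are the roots of its characteristic polynomial. With M = A (coefficients from the trace, the sum of principal 2x2 minors, and det A):
  p(λ) = det(λ I - M) = λ^3 - 2λ^2 + 5λ + 80.
No integer candidate from the rational root theorem (±divisors of 80) is a root, so the roots are irrational. The cubic discriminant is Δ = -185040 < 0, so there is one real root and a complex-conjugate pair. p(-4) = -36 and p(-3) = 20 have opposite signs, so a root lies in (-4, -3); Newton's method refines it to λ ≈ -3.4108. Dividing out (λ - (-3.4108)) leaves approximately λ^2 - 5.4108λ + 23.455. For λ^2 - 5.4108λ + 23.455 the discriminant is -64.5435. It is negative, so the remaining roots are the complex-conjugate pair λ ≈ 2.7054 ± 4.0169i. Their product equals the constant term, so |λ|^2 ≈ 23.455 and |λ| ≈ 4.843.
Thus the eigenvalues (to 4 decimals) are -3.4108 (modulus 3.4108); 2.7054 ± 4.0169i (modulus 4.843). The spectral radius is the largest modulus: r(A) ≈ 4.843. (Cross-check: r(A) ≤ ||A||_2 ≈ 7.9904; equality holds whenever A is normal, though it can also hold for some non-normal A.)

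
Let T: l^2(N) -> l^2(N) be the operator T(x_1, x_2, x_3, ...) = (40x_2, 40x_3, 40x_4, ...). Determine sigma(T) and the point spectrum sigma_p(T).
sigma(T) = closed disk {z in C : |z| ≤ 40}; sigma_p(T) = open disk {z in C : |z| < 40}

Note T = 40·V where V is the unit left shift (V x)_k = x_{k+1}; so sigma(T) = 40·sigma(V) and ||T|| = 40||V||. ||T x||^2 = 1600sum_{k≥2} |x_k|^2 ≤ 1600||x||^2, with equality on {x : x_1 = 0}, so ||T|| = 40. For any lambda with |lambda| < 40, set r = lambda/40 (|r| < 1); the vector x = (1, r, r^2, ...) is in l^2 and satisfies T x = 40(r, r^2, ...) = lambda x, so lambda is an eigenvalue. On the boundary |lambda| = 40 the geometric series diverges, so no l^2 eigenvector exists, but these lambda lie in the approximate point spectrum. Hence sigma(T) is the closed disk of radius 40 and sigma_p(T) is the open disk.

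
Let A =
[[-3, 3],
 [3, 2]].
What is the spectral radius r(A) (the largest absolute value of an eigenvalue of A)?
r(A) = (1 + sqrt(61))/2 ≈ 4.4051

The eigenvalues of A are the roots of its characteristic polynomial. With M = A (coefficients from the trace and determinant):
  p(λ) = det(λ I - M) = λ^2 + λ - 15.
For λ^2 + λ - 15 the discriminant is 61. It is nonnegative but not a perfect square, so the roots are real and irrational: λ = (-1 ± sqrt(61))/2 ≈ 3.4051, -4.4051.
Thus the eigenvalues (to 4 decimals) are 3.4051 (modulus 3.4051); -4.4051 (modulus 4.4051). The spectral radius is the largest modulus: r(A) = (1 + sqrt(61))/2 ≈ 4.4051. (Cross-check: r(A) ≤ ||A||_2 ≈ 4.4051; equality holds whenever A is normal, though it can also hold for some non-normal A.)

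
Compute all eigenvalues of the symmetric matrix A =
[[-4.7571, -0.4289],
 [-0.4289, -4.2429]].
sigma(A) ≈ {-5, -4}

A is real symmetric, so its spectrum consists of real eigenvalues. Expanding the characteristic polynomial of the displayed matrix gives
  det(λ I - A) = p(λ) = λ^2 + (9)λ + (20).
Solving p(λ) = 0 yields eigenvalues ≈ -5, -4. (A is shown rounded to 4 decimals, so these recover the underlying integer eigenvalues to within that precision.)
Verification: the trace of A = -9 equals the sum of eigenvalues -9, and det(A) ≈ 19.9999 matches the eigenvalue product 20.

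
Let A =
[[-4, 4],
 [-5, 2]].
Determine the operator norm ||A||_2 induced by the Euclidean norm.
||A||_2 = sqrt((61 + sqrt(3145))/2) ≈ 7.6512 (= sqrt(largest eigenvalue of A^T A))

||A||_2 = sigma_max(A) = sqrt(lambda_max(A^T A)). Form the symmetric matrix M = A^T A =
[[41, -26],
 [-26, 20]].
Its characteristic polynomial (trace, determinant of M give the coefficients) is
  p(λ) = det(λ I - M) = λ^2 - 61λ + 144.
For λ^2 - 61λ + 144 the discriminant is 3145. It is nonnegative but not a perfect square, so the roots are real and irrational: λ = (61 ± sqrt(3145))/2 ≈ 58.5401, 2.4599.
So the eigenvalues of A^T A are ≈ 2.4599, 58.5401 (all ≥ 0, as they must be for A^T A). The largest is λ_max = (61 + sqrt(3145))/2 ≈ 58.5401, hence ||A||_2 = sqrt(λ_max) = sqrt((61 + sqrt(3145))/2) ≈ 7.6512.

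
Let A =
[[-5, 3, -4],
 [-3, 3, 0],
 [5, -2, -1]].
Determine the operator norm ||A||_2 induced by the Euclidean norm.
||A||_2 ≈ 9.1675 (= sqrt(largest eigenvalue of A^T A))

||A||_2 = sigma_max(A) = sqrt(lambda_max(A^T A)). Form the symmetric matrix M = A^T A =
[[59, -34, 15],
 [-34, 22, -10],
 [15, -10, 17]].
Its characteristic polynomial (trace, sum of principal 2x2 minors, determinant of M give the coefficients) is
  p(λ) = det(λ I - M) = λ^3 - 98λ^2 + 1194λ - 1764.
No integer candidate from the rational root theorem (±divisors of 1764) is a root, so the roots are irrational. The cubic discriminant is Δ = 3873269088 > 0, so there are three distinct real roots. p(1) = -667 and p(2) = 240 have opposite signs, so a root lies in (1, 2); Newton's method refines it to λ ≈ 1.7144. p(12) = 180 and p(13) = -607 have opposite signs, so a root lies in (12, 13); Newton's method refines it to λ ≈ 12.2429. p(84) = -252 and p(85) = 5801 have opposite signs, so a root lies in (84, 85); Newton's method refines it to λ ≈ 84.0427. Check (Vieta): the three roots sum to 98, matching tr M = 98.
So the eigenvalues of A^T A are ≈ 1.7144, 12.2429, 84.0427 (all ≥ 0, as they must be for A^T A). The largest is λ_max ≈ 84.0427, hence ||A||_2 = sqrt(λ_max) ≈ 9.1675.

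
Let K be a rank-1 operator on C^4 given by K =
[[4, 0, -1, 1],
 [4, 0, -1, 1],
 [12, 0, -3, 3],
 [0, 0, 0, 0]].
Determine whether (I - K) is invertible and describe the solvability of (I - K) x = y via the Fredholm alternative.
(I - K) is singular (det(I - K) = 0, i.e. 1 ∈ sigma(K)). (I - K) x = y is solvable iff y ⊥ ker((I - K)^*) = span{(4, 0, -1, 1)}, i.e. iff 4y_1 - y_3 + y_4 = 0. When solvable, the solutions are x = y + c·(1, 1, 3, 0), c arbitrary (ker(I - K) = span{(1, 1, 3, 0)}, dimension 1).

K has rank 1, so it is an outer product K = u v^T: every row of K is a multiple of one row vector. Reading off the entries, u = (1, 1, 3, 0) and v = (4, 0, -1, 1) (row i of K equals u_i·v^T). A rank-one matrix u v^T satisfies K u = u (v·u) and kills the (3)-dimensional subspace v^⊥, so its characteristic polynomial is lambda^3 (lambda - v·u) with v·u = tr K = 1. Hence the eigenvalues of I - K are 1 (multiplicity 3) and 1 - (1) = 0, so det(I - K) = 0. (Direct check: I - K =
[[-3, 0, 1, -1],
 [-4, 1, 1, -1],
 [-12, 0, 4, -3],
 [0, 0, 0, 1]]
has determinant 0.) So 1 is an eigenvalue of K and (I - K) is not invertible. The finite-dimensional Fredholm alternative says: either (I - K) is invertible, or ker(I - K) ≠ {0} and then range(I - K) = ker((I - K)^*)^⊥, with dim ker(I - K) = dim ker((I - K)^*). We are in the second case, so we need both kernels. Kernel of I - K: (I - K) u = u - u (v·u) = u - u = 0, so ker(I - K) = span{u} = span{(1, 1, 3, 0)} (it is exactly 1-dimensional because rank(I - K) = 3). Kernel of the adjoint: K is real, so (I - K)^* = I - K^T = I - v u^T, and (I - v u^T) v = v - v (u·v) = 0; hence ker((I - K)^*) = span{v} = span{(4, 0, -1, 1)}. Therefore (I - K) x = y is solvable iff <y, v> = 0, i.e. iff 4y_1 - y_3 + y_4 = 0. When this holds, K y = u (v·y) = 0, so (I - K) y = y and x = y is a particular solution; the full solution set is the line x = y + c·u = y + c·(1, 1, 3, 0), c ∈ C.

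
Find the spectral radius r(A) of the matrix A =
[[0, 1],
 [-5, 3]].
r(A) = sqrt(5) ≈ 2.2361

The eigenvalues of A are the roots of its characteristic polynomial. With M = A (coefficients from the trace and determinant):
  p(λ) = det(λ I - M) = λ^2 - 3λ + 5.
For λ^2 - 3λ + 5 the discriminant is -11. It is negative, so the roots are the complex-conjugate pair λ = 3/2 ± (sqrt(11)/2) i ≈ 1.5 ± 1.6583i. For a conjugate pair the product of the roots equals the constant term, so |λ|^2 = 5 and |λ| = sqrt(5) ≈ 2.2361.
Thus the eigenvalues (to 4 decimals) are 1.5 ± 1.6583i (modulus 2.2361). The spectral radius is the largest modulus: r(A) = sqrt(5) ≈ 2.2361. (Cross-check: r(A) ≤ ||A||_2 ≈ 5.8541; equality holds whenever A is normal, though it can also hold for some non-normal A.)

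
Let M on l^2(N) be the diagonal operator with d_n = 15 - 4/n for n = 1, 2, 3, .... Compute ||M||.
||M|| = 15

For a diagonal operator on l^2 with entries d_n, ||M|| = sup_n |d_n|. Here d_1 = 11, d_2 = 13, ..., and d_n = 15 - 4/n increases monotonically toward 15. All terms lie in [11, 15), so |d_n| = d_n and the supremum is the limit 15, which is not attained by any individual d_n. Hence ||M|| = 15.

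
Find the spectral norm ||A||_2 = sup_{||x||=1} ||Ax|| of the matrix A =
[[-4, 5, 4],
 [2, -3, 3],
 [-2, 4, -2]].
||A||_2 ≈ 8.612 (= sqrt(largest eigenvalue of A^T A))

||A||_2 = sigma_max(A) = sqrt(lambda_max(A^T A)). Form the symmetric matrix M = A^T A =
[[24, -34, -6],
 [-34, 50, 3],
 [-6, 3, 29]].
Its characteristic polynomial (trace, sum of principal 2x2 minors, determinant of M give the coefficients) is
  p(λ) = det(λ I - M) = λ^3 - 103λ^2 + 2145λ - 484.
No integer candidate from the rational root theorem (±divisors of 484) is a root, so the roots are irrational. The cubic discriminant is Δ = 9138421061 > 0, so there are three distinct real roots. p(0) = -484 and p(1) = 1559 have opposite signs, so a root lies in (0, 1); Newton's method refines it to λ ≈ 0.2281. p(28) = 776 and p(29) = -513 have opposite signs, so a root lies in (28, 29); Newton's method refines it to λ ≈ 28.6052. p(74) = -558 and p(75) = 2891 have opposite signs, so a root lies in (74, 75); Newton's method refines it to λ ≈ 74.1666. Check (Vieta): the three roots sum to 103, matching tr M = 103.
So the eigenvalues of A^T A are ≈ 0.2281, 28.6052, 74.1666 (all ≥ 0, as they must be for A^T A). The largest is λ_max ≈ 74.1666, hence ||A||_2 = sqrt(λ_max) ≈ 8.612.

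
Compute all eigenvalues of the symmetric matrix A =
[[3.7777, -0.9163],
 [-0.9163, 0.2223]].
sigma(A) ≈ {0, 4}

A is real symmetric, so its spectrum consists of real eigenvalues. Expanding the characteristic polynomial of the displayed matrix gives
  det(λ I - A) = p(λ) = λ^2 + (-4)λ + (0).
Solving p(λ) = 0 yields eigenvalues ≈ 0, 4. (A is shown rounded to 4 decimals, so these recover the underlying integer eigenvalues to within that precision.)
Verification: the trace of A = 4 equals the sum of eigenvalues 4, and det(A) ≈ 0.0002 matches the eigenvalue product 0.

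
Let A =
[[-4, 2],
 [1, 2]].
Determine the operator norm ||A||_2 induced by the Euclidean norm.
||A||_2 = sqrt(20) ≈ 4.4721 (= sqrt(largest eigenvalue of A^T A))

||A||_2 = sigma_max(A) = sqrt(lambda_max(A^T A)). Form the symmetric matrix M = A^T A =
[[17, -6],
 [-6, 8]].
Its characteristic polynomial (trace, determinant of M give the coefficients) is
  p(λ) = det(λ I - M) = λ^2 - 25λ + 100.
For λ^2 - 25λ + 100 the discriminant is 225. It is a perfect square (15^2), so the roots are rational: λ = (25 ± 15)/2 = 20, 5.
So the eigenvalues of A^T A are ≈ 5, 20 (all ≥ 0, as they must be for A^T A). The largest is λ_max = 20, hence ||A||_2 = sqrt(λ_max) = sqrt(20) ≈ 4.4721.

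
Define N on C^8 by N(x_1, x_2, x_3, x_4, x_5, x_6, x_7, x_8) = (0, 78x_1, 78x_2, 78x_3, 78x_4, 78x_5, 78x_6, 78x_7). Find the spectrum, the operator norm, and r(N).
sigma(N) = {0}; ||N|| = 78; r(N) = 0. (N is nilpotent with N^8 = 0.)

On C^8, N is a strictly lower-triangular matrix with 78 on the subdiagonal and zeros elsewhere, so its characteristic polynomial is lambda^8 and every eigenvalue is 0: sigma(N) = {0}. For the operator norm, N e_i = 78e_{i+1} for i = 1, ..., 7 and N e_8 = 0, so the singular values of N are 78 (with multiplicity 7) and 0; hence ||N|| = 78. The spectral radius r(N) = max|lambda| = 0. Note ||N|| > r(N) — characteristic of non-normal nilpotent operators. Indeed N^8 = 0.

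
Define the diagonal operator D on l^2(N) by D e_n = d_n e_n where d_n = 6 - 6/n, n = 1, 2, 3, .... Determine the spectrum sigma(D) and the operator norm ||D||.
sigma(D) = {6 - 6/n : n ≥ 1} ∪ {6}; ||D|| = 6

A bounded diagonal operator on l^2 with diagonal entries d_n has spectrum equal to the closure of {d_n : n ≥ 1}: every d_n is an eigenvalue (with eigenvector e_n), so {d_n} ⊂ sigma(D); the spectrum is closed, so its closure is too; and for lambda not in the closure, (D - lambda I) has bounded inverse (the diagonal entries 1/(d_n - lambda) are bounded). For our sequence d_n = 6 - 6/n, n = 1, 2, 3, ...:
  - {d_n} = {6 - 6/n : n ≥ 1}; the only limit point is 6
  - closure = {6 - 6/n : n ≥ 1} ∪ {6}
For the norm: a diagonal operator has ||D|| = sup_n |d_n|. Here d_n = 6 - 6/n increases monotonically from d_1 = 0 toward 6, with all terms in [0, 6); so sup_n |d_n| = 6 (the supremum is the limit, not attained). So ||D|| = 6.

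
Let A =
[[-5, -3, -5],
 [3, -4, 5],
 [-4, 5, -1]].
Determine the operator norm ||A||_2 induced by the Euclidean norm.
||A||_2 ≈ 10.0789 (= sqrt(largest eigenvalue of A^T A))

||A||_2 = sigma_max(A) = sqrt(lambda_max(A^T A)). Form the symmetric matrix M = A^T A =
[[50, -17, 44],
 [-17, 50, -10],
 [44, -10, 51]].
Its characteristic polynomial (trace, sum of principal 2x2 minors, determinant of M give the coefficients) is
  p(λ) = det(λ I - M) = λ^3 - 151λ^2 + 5275λ - 25921.
No integer candidate from the rational root theorem (±divisors of 25921) is a root, so the roots are irrational. The cubic discriminant is Δ = 43852245584 > 0, so there are three distinct real roots. p(5) = -3196 and p(6) = 509 have opposite signs, so a root lies in (5, 6); Newton's method refines it to λ ≈ 5.8582. p(43) = 1212 and p(44) = -973 have opposite signs, so a root lies in (43, 44); Newton's method refines it to λ ≈ 43.557. p(101) = -3196 and p(102) = 2333 have opposite signs, so a root lies in (101, 102); Newton's method refines it to λ ≈ 101.5848. Check (Vieta): the three roots sum to 151, matching tr M = 151.
So the eigenvalues of A^T A are ≈ 5.8582, 43.557, 101.5848 (all ≥ 0, as they must be for A^T A). The largest is λ_max ≈ 101.5848, hence ||A||_2 = sqrt(λ_max) ≈ 10.0789.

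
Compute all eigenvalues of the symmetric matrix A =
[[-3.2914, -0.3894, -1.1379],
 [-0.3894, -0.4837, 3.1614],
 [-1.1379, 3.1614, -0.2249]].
sigma(A) ≈ {-4, -3, 3}

A is real symmetric, so its spectrum consists of real eigenvalues. Expanding the characteristic polynomial of the displayed matrix gives
  det(λ I - A) = p(λ) = λ^3 + (4)λ^2 + (-9)λ + (-36).
Solving p(λ) = 0 yields eigenvalues ≈ -4, -3, 3. (A is shown rounded to 4 decimals, so these recover the underlying integer eigenvalues to within that precision.)
Verification: the trace of A = -4 equals the sum of eigenvalues -4, and det(A) ≈ 35.9997 matches the eigenvalue product 36.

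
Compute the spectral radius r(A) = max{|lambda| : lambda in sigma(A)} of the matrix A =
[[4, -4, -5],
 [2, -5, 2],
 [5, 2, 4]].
r(A) ≈ 6.9127

The eigenvalues of A are the roots of its characteristic polynomial. With M = A (coefficients from the trace, the sum of principal 2x2 minors, and det A):
  p(λ) = det(λ I - M) = λ^3 - 3λ^2 + 5λ + 249.
No integer candidate from the rational root theorem (±divisors of 249) is a root, so the roots are irrational. The cubic discriminant is Δ = -1714640 < 0, so there is one real root and a complex-conjugate pair. p(-6) = -105 and p(-5) = 24 have opposite signs, so a root lies in (-6, -5); Newton's method refines it to λ ≈ -5.2108. Dividing out (λ - (-5.2108)) leaves approximately λ^2 - 8.2108λ + 47.7852. For λ^2 - 8.2108λ + 47.7852 the discriminant is -123.723. It is negative, so the remaining roots are the complex-conjugate pair λ ≈ 4.1054 ± 5.5615i. Their product equals the constant term, so |λ|^2 ≈ 47.7852 and |λ| ≈ 6.9127.
Thus the eigenvalues (to 4 decimals) are -5.2108 (modulus 5.2108); 4.1054 ± 5.5615i (modulus 6.9127). The spectral radius is the largest modulus: r(A) ≈ 6.9127. (Cross-check: r(A) ≤ ||A||_2 ≈ 8.1966; equality holds whenever A is normal, though it can also hold for some non-normal A.)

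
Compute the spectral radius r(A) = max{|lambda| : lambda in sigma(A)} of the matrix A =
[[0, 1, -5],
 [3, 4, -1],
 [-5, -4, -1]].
r(A) ≈ 7.3205

The eigenvalues of A are the roots of its characteristic polynomial. With M = A (coefficients from the trace, the sum of principal 2x2 minors, and det A):
  p(λ) = det(λ I - M) = λ^3 - 3λ^2 - 36λ + 32.
No integer candidate from the rational root theorem (±divisors of 32) is a root, so the roots are irrational. The cubic discriminant is Δ = 236304 > 0, so there are three distinct real roots. p(-6) = -76 and p(-5) = 12 have opposite signs, so a root lies in (-6, -5); Newton's method refines it to λ ≈ -5.1666. p(0) = 32 and p(1) = -6 have opposite signs, so a root lies in (0, 1); Newton's method refines it to λ ≈ 0.8461. p(7) = -24 and p(8) = 64 have opposite signs, so a root lies in (7, 8); Newton's method refines it to λ ≈ 7.3205. Check (Vieta): the three roots sum to 3, matching tr M = 3.
Thus the eigenvalues (to 4 decimals) are -5.1666 (modulus 5.1666); 0.8461 (modulus 0.8461); 7.3205 (modulus 7.3205). The spectral radius is the largest modulus: r(A) ≈ 7.3205. (Cross-check: r(A) ≤ ||A||_2 ≈ 8.1005; equality holds whenever A is normal, though it can also hold for some non-normal A.)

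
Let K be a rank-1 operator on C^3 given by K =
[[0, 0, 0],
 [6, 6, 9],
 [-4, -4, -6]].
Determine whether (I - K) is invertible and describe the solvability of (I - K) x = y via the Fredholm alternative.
(I - K) is invertible (det(I - K) = 1 ≠ 0), so for every y in C^3 the equation (I - K) x = y has a unique solution.

K has rank 1, so it is an outer product K = u v^T: every row of K is a multiple of one row vector. Reading off the entries, u = (0, -3, 2) and v = (-2, -2, -3) (row i of K equals u_i·v^T). A rank-one matrix u v^T satisfies K u = u (v·u) and kills the (2)-dimensional subspace v^⊥, so its characteristic polynomial is lambda^2 (lambda - v·u) with v·u = tr K = 0. Hence the eigenvalues of I - K are 1 (multiplicity 2) and 1 - (0) = 1, so det(I - K) = 1. (Direct check: I - K =
[[1, 0, 0],
 [-6, -5, -9],
 [4, 4, 7]]
has determinant 1.) The finite-dimensional Fredholm alternative says: either (I - K) is invertible, or ker(I - K) ≠ {0} and then range(I - K) = ker((I - K)^*)^⊥, with dim ker(I - K) = dim ker((I - K)^*). Since det(I - K) ≠ 0, 1 is not an eigenvalue of K and ker(I - K) = {0}, so we are in the first case: for every y there is a unique x = (I - K)^(-1) y. Explicitly, by the Sherman–Morrison formula, (I - u v^T)^(-1) = I + u v^T/(1 - v·u), i.e. (I - K)^(-1) = I + K.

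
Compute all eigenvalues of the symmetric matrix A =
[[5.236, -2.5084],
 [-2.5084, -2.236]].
sigma(A) ≈ {-3, 6}

A is real symmetric, so its spectrum consists of real eigenvalues. Expanding the characteristic polynomial of the displayed matrix gives
  det(λ I - A) = p(λ) = λ^2 + (-3)λ + (-18).
Solving p(λ) = 0 yields eigenvalues ≈ -3, 6. (A is shown rounded to 4 decimals, so these recover the underlying integer eigenvalues to within that precision.)
Verification: the trace of A = 3 equals the sum of eigenvalues 3, and det(A) ≈ -17.9998 matches the eigenvalue product -18.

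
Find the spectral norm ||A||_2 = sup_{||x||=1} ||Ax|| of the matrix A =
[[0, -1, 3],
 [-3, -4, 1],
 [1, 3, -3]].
||A||_2 ≈ 6.7583 (= sqrt(largest eigenvalue of A^T A))

||A||_2 = sigma_max(A) = sqrt(lambda_max(A^T A)). Form the symmetric matrix M = A^T A =
[[10, 15, -6],
 [15, 26, -16],
 [-6, -16, 19]].
Its characteristic polynomial (trace, sum of principal 2x2 minors, determinant of M give the coefficients) is
  p(λ) = det(λ I - M) = λ^3 - 55λ^2 + 427λ - 49.
No integer candidate from the rational root theorem (±divisors of 49) is a root, so the roots are irrational. The cubic discriminant is Δ = 228166736 > 0, so there are three distinct real roots. p(0) = -49 and p(1) = 324 have opposite signs, so a root lies in (0, 1); Newton's method refines it to λ ≈ 0.1165. p(9) = 68 and p(10) = -279 have opposite signs, so a root lies in (9, 10); Newton's method refines it to λ ≈ 9.2087. p(45) = -1084 and p(46) = 549 have opposite signs, so a root lies in (45, 46); Newton's method refines it to λ ≈ 45.6748. Check (Vieta): the three roots sum to 55, matching tr M = 55.
So the eigenvalues of A^T A are ≈ 0.1165, 9.2087, 45.6748 (all ≥ 0, as they must be for A^T A). The largest is λ_max ≈ 45.6748, hence ||A||_2 = sqrt(λ_max) ≈ 6.7583.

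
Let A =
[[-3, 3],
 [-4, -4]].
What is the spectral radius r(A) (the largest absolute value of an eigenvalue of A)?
r(A) = sqrt(24) ≈ 4.899

The eigenvalues of A are the roots of its characteristic polynomial. With M = A (coefficients from the trace and determinant):
  p(λ) = det(λ I - M) = λ^2 + 7λ + 24.
For λ^2 + 7λ + 24 the discriminant is -47. It is negative, so the roots are the complex-conjugate pair λ = -7/2 ± (sqrt(47)/2) i ≈ -3.5 ± 3.4278i. For a conjugate pair the product of the roots equals the constant term, so |λ|^2 = 24 and |λ| = sqrt(24) ≈ 4.899.
Thus the eigenvalues (to 4 decimals) are -3.5 ± 3.4278i (modulus 4.899). The spectral radius is the largest modulus: r(A) = sqrt(24) ≈ 4.899. (Cross-check: r(A) ≤ ||A||_2 ≈ 5.6569; equality holds whenever A is normal, though it can also hold for some non-normal A.)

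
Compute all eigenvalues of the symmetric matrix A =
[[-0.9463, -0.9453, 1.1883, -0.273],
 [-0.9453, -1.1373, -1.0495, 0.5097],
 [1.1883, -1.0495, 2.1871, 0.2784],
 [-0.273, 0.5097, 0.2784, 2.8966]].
sigma(A) ≈ {-2, -1, 3} (3 with multiplicity 2)

A is real symmetric, so its spectrum consists of real eigenvalues. Expanding the characteristic polynomial of the displayed matrix gives
  det(λ I - A) = p(λ) = λ^4 + (-3)λ^3 + (-7)λ^2 + (15)λ + (18).
Solving p(λ) = 0 yields eigenvalues ≈ -2, -1, 3, 3. (A is shown rounded to 4 decimals, so these recover the underlying integer eigenvalues to within that precision.)
Verification: the trace of A = 3 equals the sum of eigenvalues 3, and det(A) ≈ 18.0005 matches the eigenvalue product 18.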